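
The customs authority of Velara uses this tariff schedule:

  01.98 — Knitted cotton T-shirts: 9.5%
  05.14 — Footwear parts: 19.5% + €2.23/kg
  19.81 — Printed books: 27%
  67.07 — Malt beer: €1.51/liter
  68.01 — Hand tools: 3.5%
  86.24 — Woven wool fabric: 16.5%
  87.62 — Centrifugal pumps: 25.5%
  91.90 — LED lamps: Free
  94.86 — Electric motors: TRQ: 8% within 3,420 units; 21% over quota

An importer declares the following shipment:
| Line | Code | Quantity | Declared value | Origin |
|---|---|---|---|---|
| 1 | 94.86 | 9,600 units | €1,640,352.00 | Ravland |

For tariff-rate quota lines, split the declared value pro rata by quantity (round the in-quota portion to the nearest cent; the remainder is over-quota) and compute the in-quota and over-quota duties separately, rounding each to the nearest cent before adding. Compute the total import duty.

€268,505.12

Line 1 (94.86, Ravland, 9,600 units, €1,640,352.00):
Code 94.86 is under a tariff-rate quota (threshold 3,420 units). In-quota: 3,420 units at 8%; over-quota: 6,180 units at 21%.
Pro-rata value split: in-quota = €1,640,352.00 × 3,420/9,600 = €584,375.40; over-quota = €1,640,352.00 − €584,375.40 = €1,055,976.60.
In-quota duty = €584,375.40 × 8% = €46,750.03. Over-quota duty = €1,055,976.60 × 21% = €221,755.09.
Line duty = €46,750.03 + €221,755.09 = €268,505.12.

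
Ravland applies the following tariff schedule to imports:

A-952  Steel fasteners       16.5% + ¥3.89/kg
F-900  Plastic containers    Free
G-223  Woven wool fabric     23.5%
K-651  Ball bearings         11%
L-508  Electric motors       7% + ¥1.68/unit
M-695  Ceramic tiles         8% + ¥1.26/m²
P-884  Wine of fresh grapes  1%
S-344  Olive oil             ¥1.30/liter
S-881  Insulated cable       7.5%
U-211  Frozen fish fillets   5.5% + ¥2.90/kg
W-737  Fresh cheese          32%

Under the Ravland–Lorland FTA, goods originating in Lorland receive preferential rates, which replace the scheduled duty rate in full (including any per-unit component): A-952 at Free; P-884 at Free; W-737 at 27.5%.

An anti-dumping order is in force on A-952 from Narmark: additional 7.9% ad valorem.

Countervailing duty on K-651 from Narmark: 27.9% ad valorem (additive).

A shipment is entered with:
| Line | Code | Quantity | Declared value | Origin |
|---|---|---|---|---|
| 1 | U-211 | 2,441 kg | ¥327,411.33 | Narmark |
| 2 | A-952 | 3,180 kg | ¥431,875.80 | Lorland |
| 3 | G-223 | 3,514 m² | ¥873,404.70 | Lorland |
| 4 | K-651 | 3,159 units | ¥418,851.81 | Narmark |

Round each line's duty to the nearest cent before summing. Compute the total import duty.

Line 1 (U-211, Narmark, 2,441 kg, ¥327,411.33):
Base rate for U-211 is 5.5% + ¥2.90/kg.
Duty = ¥327,411.33 × 5.5% + 2,441 × ¥2.90 = ¥25,086.52.
Line 2 (A-952, Lorland, 3,180 kg, ¥431,875.80):
Base rate for A-952 is 16.5% + ¥3.89/kg.
Origin Lorland qualifies under the Ravland–Lorland agreement and A-952 is covered: preferential rate Free applies instead.
The additional-duty order on A-952 targets Narmark, not Lorland; it does not apply.
Duty = ¥431,875.80 × 0% = ¥0.00.
Line 3 (G-223, Lorland, 3,514 m², ¥873,404.70):
Base rate for G-223 is 23.5%.
Origin Lorland is the FTA partner but G-223 is not on the preference list; base rate stands.
Duty = ¥873,404.70 × 23.5% = ¥205,250.10.
Line 4 (K-651, Narmark, 3,159 units, ¥418,851.81):
Base rate for K-651 is 11%.
Additional duty on K-651 from Narmark: +27.9%. Applied ad valorem rate: 11% + 27.9% = 38.9%.
Duty = ¥418,851.81 × 38.9% = ¥162,933.35.
Total = ¥25,086.52 + ¥0.00 + ¥205,250.10 + ¥162,933.35 = ¥393,269.97.

¥393,269.97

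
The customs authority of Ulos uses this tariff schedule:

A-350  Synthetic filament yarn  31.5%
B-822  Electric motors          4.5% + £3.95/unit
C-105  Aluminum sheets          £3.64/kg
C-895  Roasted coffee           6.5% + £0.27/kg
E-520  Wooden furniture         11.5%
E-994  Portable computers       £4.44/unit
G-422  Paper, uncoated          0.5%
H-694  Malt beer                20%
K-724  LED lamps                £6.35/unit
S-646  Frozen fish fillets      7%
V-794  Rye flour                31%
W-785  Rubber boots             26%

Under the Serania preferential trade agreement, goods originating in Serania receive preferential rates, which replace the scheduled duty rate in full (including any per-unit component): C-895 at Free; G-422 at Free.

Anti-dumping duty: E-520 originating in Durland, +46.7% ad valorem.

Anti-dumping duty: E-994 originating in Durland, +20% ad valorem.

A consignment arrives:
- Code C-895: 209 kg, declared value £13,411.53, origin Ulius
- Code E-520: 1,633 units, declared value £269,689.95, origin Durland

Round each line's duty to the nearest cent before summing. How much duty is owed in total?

Line 1 (C-895, Ulius, 209 kg, £13,411.53):
Base rate for C-895 is 6.5% + £0.27/kg.
C-895 has an FTA preferential rate, but origin Ulius is not Serania; base rate stands.
Duty = £13,411.53 × 6.5% + 209 × £0.27 = £928.18.
Line 2 (E-520, Durland, 1,633 units, £269,689.95):
Base rate for E-520 is 11.5%.
Additional duty on E-520 from Durland: +46.7%. Applied ad valorem rate: 11.5% + 46.7% = 58.2%.
Duty = £269,689.95 × 58.2% = £156,959.55.
Total = £928.18 + £156,959.55 = £157,887.73.

£157,887.73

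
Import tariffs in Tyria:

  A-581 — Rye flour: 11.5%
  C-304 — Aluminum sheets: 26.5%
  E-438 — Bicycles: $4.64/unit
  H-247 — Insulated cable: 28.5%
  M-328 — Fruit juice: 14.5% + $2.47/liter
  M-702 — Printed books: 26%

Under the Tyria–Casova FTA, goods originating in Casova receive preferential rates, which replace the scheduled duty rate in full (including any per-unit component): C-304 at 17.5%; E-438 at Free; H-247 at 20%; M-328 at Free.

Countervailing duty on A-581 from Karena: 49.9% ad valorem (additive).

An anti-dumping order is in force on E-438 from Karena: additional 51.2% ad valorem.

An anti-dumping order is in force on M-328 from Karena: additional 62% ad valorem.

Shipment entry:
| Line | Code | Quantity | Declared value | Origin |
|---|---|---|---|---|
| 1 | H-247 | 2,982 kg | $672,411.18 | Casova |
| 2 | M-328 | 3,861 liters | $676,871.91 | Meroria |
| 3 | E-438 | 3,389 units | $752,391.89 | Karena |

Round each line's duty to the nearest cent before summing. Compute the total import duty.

Line 1 (H-247, Casova, 2,982 kg, $672,411.18):
Base rate for H-247 is 28.5%.
Origin Casova qualifies under the Tyria–Casova agreement and H-247 is covered: preferential rate 20% applies instead.
Duty = $672,411.18 × 20% = $134,482.24.
Line 2 (M-328, Meroria, 3,861 liters, $676,871.91):
Base rate for M-328 is 14.5% + $2.47/liter.
M-328 has an FTA preferential rate, but origin Meroria is not Casova; base rate stands.
The additional-duty order on M-328 targets Karena, not Meroria; it does not apply.
Duty = $676,871.91 × 14.5% + 3,861 × $2.47 = $107,683.10.
Line 3 (E-438, Karena, 3,389 units, $752,391.89):
Base rate for E-438 is $4.64/unit.
E-438 has an FTA preferential rate, but origin Karena is not Casova; base rate stands.
Additional duty on E-438 from Karena: +51.2% ad valorem. Applied ad valorem rate = 51.2%.
Duty = $752,391.89 × 51.2% + 3,389 × $4.64 = $400,949.61.
Total = $134,482.24 + $107,683.10 + $400,949.61 = $643,114.95.

$643,114.95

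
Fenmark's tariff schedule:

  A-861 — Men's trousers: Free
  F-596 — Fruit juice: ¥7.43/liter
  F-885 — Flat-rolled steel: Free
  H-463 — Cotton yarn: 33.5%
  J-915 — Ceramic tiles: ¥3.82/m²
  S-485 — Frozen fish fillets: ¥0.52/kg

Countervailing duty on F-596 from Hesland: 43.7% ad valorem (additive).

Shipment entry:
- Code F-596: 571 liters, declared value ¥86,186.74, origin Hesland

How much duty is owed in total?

Line 1 (F-596, Hesland, 571 liters, ¥86,186.74):
Base rate for F-596 is ¥7.43/liter.
Additional duty on F-596 from Hesland: +43.7% ad valorem. Applied ad valorem rate = 43.7%.
Duty = ¥86,186.74 × 43.7% + 571 × ¥7.43 = ¥41,906.14.

¥41,906.14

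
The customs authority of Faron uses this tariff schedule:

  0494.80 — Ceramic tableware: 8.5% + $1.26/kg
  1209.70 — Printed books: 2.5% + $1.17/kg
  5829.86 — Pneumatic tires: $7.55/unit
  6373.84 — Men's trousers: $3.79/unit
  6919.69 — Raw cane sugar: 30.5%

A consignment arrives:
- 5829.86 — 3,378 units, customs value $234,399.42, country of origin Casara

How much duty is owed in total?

$25,503.90

Line 1 (5829.86, Casara, 3,378 units, $234,399.42):
Base rate for 5829.86 is $7.55/unit.
Duty = 3,378 × $7.55 = $25,503.90.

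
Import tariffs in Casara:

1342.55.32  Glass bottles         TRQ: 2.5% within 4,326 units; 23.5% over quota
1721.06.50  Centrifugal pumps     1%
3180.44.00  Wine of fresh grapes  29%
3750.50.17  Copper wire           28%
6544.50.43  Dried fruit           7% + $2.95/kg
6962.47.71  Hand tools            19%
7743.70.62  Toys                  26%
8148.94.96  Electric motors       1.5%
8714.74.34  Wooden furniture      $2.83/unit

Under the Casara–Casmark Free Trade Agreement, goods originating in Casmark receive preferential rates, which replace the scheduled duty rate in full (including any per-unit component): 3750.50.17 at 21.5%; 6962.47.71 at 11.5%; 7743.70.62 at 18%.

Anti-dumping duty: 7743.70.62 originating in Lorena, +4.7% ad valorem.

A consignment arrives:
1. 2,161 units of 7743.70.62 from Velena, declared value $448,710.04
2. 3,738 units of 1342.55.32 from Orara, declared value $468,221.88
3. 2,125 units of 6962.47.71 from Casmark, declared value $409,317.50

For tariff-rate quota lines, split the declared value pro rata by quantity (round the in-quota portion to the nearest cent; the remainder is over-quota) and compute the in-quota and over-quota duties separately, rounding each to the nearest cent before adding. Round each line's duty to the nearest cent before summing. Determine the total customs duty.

Line 1 (7743.70.62, Velena, 2,161 units, $448,710.04):
Base rate for 7743.70.62 is 26%.
7743.70.62 has an FTA preferential rate, but origin Velena is not Casmark; base rate stands.
The additional-duty order on 7743.70.62 targets Lorena, not Velena; it does not apply.
Duty = $448,710.04 × 26% = $116,664.61.
Line 2 (1342.55.32, Orara, 3,738 units, $468,221.88):
Code 1342.55.32 is under a tariff-rate quota (threshold 4,326 units). Quantity 3,738 units is within the quota, so the in-quota rate 2.5% applies to the full value.
Duty = $468,221.88 × 2.5% = $11,705.55.
Line 3 (6962.47.71, Casmark, 2,125 units, $409,317.50):
Base rate for 6962.47.71 is 19%.
Origin Casmark qualifies under the Casara–Casmark agreement and 6962.47.71 is covered: preferential rate 11.5% applies instead.
Duty = $409,317.50 × 11.5% = $47,071.51.
Total = $116,664.61 + $11,705.55 + $47,071.51 = $175,441.67.

$175,441.67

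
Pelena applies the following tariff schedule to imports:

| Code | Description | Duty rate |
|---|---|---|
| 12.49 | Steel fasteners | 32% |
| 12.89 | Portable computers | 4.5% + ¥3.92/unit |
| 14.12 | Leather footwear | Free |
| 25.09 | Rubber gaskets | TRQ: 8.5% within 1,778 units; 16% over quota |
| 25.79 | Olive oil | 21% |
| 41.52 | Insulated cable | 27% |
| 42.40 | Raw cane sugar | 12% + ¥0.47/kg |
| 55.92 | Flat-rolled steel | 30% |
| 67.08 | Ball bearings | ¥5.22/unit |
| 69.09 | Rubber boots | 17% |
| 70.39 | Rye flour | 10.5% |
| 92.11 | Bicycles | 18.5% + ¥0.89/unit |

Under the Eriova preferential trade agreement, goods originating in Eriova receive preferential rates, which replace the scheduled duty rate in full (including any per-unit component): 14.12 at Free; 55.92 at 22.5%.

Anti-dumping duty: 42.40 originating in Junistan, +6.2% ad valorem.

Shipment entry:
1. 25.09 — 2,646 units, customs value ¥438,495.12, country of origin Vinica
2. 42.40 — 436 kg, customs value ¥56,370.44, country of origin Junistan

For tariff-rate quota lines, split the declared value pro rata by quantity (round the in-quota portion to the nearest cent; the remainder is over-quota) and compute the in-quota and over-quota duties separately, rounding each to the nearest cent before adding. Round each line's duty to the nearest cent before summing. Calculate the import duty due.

Line 1 (25.09, Vinica, 2,646 units, ¥438,495.12):
Code 25.09 is under a tariff-rate quota (threshold 1,778 units). In-quota: 1,778 units at 8.5%; over-quota: 868 units at 16%.
Pro-rata value split: in-quota = ¥438,495.12 × 1,778/2,646 = ¥294,650.16; over-quota = ¥438,495.12 − ¥294,650.16 = ¥143,844.96.
In-quota duty = ¥294,650.16 × 8.5% = ¥25,045.26. Over-quota duty = ¥143,844.96 × 16% = ¥23,015.19.
Line duty = ¥25,045.26 + ¥23,015.19 = ¥48,060.45.
Line 2 (42.40, Junistan, 436 kg, ¥56,370.44):
Base rate for 42.40 is 12% + ¥0.47/kg.
Additional duty on 42.40 from Junistan: +6.2%. Applied ad valorem rate: 12% + 6.2% = 18.2%.
Duty = ¥56,370.44 × 18.2% + 436 × ¥0.47 = ¥10,464.34.
Total = ¥48,060.45 + ¥10,464.34 = ¥58,524.79.

¥58,524.79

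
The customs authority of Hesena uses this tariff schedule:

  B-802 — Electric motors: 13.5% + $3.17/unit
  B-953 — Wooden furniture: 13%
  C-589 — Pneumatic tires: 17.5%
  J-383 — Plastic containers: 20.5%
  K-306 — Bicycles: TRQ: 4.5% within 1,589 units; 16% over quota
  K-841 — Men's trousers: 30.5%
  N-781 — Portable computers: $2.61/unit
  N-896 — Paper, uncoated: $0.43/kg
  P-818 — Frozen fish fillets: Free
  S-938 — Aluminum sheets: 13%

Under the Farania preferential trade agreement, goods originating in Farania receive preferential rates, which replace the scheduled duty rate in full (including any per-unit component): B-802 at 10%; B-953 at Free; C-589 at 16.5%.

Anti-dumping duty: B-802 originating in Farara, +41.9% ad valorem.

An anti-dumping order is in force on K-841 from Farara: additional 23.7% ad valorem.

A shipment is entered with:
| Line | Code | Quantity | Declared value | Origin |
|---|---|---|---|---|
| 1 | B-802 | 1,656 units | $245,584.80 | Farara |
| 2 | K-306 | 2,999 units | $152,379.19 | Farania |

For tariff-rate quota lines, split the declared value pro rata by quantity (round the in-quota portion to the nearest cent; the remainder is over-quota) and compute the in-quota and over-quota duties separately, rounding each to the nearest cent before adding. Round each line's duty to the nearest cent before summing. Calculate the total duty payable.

$156,399.41

Line 1 (B-802, Farara, 1,656 units, $245,584.80):
Base rate for B-802 is 13.5% + $3.17/unit.
B-802 has an FTA preferential rate, but origin Farara is not Farania; base rate stands.
Additional duty on B-802 from Farara: +41.9%. Applied ad valorem rate: 13.5% + 41.9% = 55.4%.
Duty = $245,584.80 × 55.4% + 1,656 × $3.17 = $141,303.50.
Line 2 (K-306, Farania, 2,999 units, $152,379.19):
Code K-306 is under a tariff-rate quota (threshold 1,589 units). In-quota: 1,589 units at 4.5%; over-quota: 1,410 units at 16%.
Pro-rata value split: in-quota = $152,379.19 × 1,589/2,999 = $80,737.09; over-quota = $152,379.19 − $80,737.09 = $71,642.10.
In-quota duty = $80,737.09 × 4.5% = $3,633.17. Over-quota duty = $71,642.10 × 16% = $11,462.74.
Line duty = $3,633.17 + $11,462.74 = $15,095.91.
Total = $141,303.50 + $15,095.91 = $156,399.41.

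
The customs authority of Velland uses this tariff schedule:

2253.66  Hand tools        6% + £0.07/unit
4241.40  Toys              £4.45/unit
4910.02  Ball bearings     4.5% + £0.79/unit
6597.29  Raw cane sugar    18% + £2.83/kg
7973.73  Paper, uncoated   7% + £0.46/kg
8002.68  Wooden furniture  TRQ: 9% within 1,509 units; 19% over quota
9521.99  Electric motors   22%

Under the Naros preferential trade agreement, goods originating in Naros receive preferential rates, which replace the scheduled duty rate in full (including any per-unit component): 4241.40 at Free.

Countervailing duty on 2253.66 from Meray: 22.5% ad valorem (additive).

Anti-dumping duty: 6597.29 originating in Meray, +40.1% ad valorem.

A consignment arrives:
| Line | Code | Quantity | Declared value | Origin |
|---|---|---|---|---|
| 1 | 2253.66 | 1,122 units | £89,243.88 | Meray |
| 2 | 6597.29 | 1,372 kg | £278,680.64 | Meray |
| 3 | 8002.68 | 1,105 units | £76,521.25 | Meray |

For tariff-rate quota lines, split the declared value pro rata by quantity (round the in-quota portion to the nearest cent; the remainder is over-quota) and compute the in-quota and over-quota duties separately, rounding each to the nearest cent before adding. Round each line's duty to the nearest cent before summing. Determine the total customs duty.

Line 1 (2253.66, Meray, 1,122 units, £89,243.88):
Base rate for 2253.66 is 6% + £0.07/unit.
Additional duty on 2253.66 from Meray: +22.5%. Applied ad valorem rate: 6% + 22.5% = 28.5%.
Duty = £89,243.88 × 28.5% + 1,122 × £0.07 = £25,513.05.
Line 2 (6597.29, Meray, 1,372 kg, £278,680.64):
Base rate for 6597.29 is 18% + £2.83/kg.
Additional duty on 6597.29 from Meray: +40.1%. Applied ad valorem rate: 18% + 40.1% = 58.1%.
Duty = £278,680.64 × 58.1% + 1,372 × £2.83 = £165,796.21.
Line 3 (8002.68, Meray, 1,105 units, £76,521.25):
Code 8002.68 is under a tariff-rate quota (threshold 1,509 units). Quantity 1,105 units is within the quota, so the in-quota rate 9% applies to the full value.
Duty = £76,521.25 × 9% = £6,886.91.
Total = £25,513.05 + £165,796.21 + £6,886.91 = £198,196.17.

£198,196.17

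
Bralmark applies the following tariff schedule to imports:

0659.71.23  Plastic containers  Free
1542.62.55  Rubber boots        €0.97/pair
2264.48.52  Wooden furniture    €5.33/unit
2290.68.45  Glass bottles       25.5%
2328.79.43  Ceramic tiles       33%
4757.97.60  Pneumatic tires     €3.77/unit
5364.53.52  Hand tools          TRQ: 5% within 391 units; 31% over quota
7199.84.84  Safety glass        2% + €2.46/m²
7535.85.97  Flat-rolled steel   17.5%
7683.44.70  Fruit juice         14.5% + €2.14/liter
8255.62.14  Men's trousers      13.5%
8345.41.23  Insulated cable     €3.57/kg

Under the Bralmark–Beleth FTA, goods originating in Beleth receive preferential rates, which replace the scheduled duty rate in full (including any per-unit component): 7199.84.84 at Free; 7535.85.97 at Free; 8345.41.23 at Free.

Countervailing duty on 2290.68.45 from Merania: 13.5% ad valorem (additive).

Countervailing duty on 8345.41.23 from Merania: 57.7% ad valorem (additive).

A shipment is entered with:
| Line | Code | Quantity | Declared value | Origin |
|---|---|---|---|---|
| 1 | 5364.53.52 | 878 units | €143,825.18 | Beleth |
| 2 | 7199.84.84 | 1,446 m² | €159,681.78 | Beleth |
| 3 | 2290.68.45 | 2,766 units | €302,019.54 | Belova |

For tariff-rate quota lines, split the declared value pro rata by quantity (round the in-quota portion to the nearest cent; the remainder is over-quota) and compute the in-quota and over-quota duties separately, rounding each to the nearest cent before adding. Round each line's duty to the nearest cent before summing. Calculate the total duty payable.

Line 1 (5364.53.52, Beleth, 878 units, €143,825.18):
Code 5364.53.52 is under a tariff-rate quota (threshold 391 units). In-quota: 391 units at 5%; over-quota: 487 units at 31%.
Pro-rata value split: in-quota = €143,825.18 × 391/878 = €64,049.71; over-quota = €143,825.18 − €64,049.71 = €79,775.47.
In-quota duty = €64,049.71 × 5% = €3,202.49. Over-quota duty = €79,775.47 × 31% = €24,730.40.
Line duty = €3,202.49 + €24,730.40 = €27,932.89.
Line 2 (7199.84.84, Beleth, 1,446 m², €159,681.78):
Base rate for 7199.84.84 is 2% + €2.46/m².
Origin Beleth qualifies under the Bralmark–Beleth agreement and 7199.84.84 is covered: preferential rate Free applies instead.
Duty = €159,681.78 × 0% = €0.00.
Line 3 (2290.68.45, Belova, 2,766 units, €302,019.54):
Base rate for 2290.68.45 is 25.5%.
The additional-duty order on 2290.68.45 targets Merania, not Belova; it does not apply.
Duty = €302,019.54 × 25.5% = €77,014.98.
Total = €27,932.89 + €0.00 + €77,014.98 = €104,947.87.

€104,947.87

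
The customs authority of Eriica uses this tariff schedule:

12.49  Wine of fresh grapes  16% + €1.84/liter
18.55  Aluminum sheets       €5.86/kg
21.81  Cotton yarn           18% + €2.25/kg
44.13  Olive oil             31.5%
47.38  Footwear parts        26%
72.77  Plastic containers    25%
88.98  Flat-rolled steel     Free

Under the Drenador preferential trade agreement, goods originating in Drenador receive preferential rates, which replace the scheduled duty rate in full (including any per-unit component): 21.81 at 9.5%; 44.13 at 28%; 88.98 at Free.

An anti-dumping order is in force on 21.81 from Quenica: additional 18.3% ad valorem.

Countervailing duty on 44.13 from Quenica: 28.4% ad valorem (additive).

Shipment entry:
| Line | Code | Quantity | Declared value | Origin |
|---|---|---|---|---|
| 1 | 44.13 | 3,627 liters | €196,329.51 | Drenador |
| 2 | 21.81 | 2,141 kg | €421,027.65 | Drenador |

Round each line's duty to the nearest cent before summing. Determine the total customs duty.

Line 1 (44.13, Drenador, 3,627 liters, €196,329.51):
Base rate for 44.13 is 31.5%.
Origin Drenador qualifies under the Eriica–Drenador agreement and 44.13 is covered: preferential rate 28% applies instead.
The additional-duty order on 44.13 targets Quenica, not Drenador; it does not apply.
Duty = €196,329.51 × 28% = €54,972.26.
Line 2 (21.81, Drenador, 2,141 kg, €421,027.65):
Base rate for 21.81 is 18% + €2.25/kg.
Origin Drenador qualifies under the Eriica–Drenador agreement and 21.81 is covered: preferential rate 9.5% applies instead.
The additional-duty order on 21.81 targets Quenica, not Drenador; it does not apply.
Duty = €421,027.65 × 9.5% = €39,997.63.
Total = €54,972.26 + €39,997.63 = €94,969.89.

€94,969.89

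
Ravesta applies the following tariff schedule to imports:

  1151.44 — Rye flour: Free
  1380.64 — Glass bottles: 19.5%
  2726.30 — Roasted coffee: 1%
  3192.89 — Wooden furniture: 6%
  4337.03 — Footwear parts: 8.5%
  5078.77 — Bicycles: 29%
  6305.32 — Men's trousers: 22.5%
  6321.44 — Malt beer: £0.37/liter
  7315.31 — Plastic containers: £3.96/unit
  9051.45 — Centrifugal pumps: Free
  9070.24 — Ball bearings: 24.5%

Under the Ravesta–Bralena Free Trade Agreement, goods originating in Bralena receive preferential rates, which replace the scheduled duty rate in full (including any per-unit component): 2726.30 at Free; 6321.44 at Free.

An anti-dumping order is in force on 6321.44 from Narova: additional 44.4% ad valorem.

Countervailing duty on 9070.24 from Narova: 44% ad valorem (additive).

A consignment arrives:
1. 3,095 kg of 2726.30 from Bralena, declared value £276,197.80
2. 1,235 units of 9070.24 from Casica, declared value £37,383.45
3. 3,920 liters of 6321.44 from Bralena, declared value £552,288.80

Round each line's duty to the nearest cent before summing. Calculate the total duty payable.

£9,158.95

Line 1 (2726.30, Bralena, 3,095 kg, £276,197.80):
Base rate for 2726.30 is 1%.
Origin Bralena qualifies under the Ravesta–Bralena agreement and 2726.30 is covered: preferential rate Free applies instead.
Duty = £276,197.80 × 0% = £0.00.
Line 2 (9070.24, Casica, 1,235 units, £37,383.45):
Base rate for 9070.24 is 24.5%.
The additional-duty order on 9070.24 targets Narova, not Casica; it does not apply.
Duty = £37,383.45 × 24.5% = £9,158.95.
Line 3 (6321.44, Bralena, 3,920 liters, £552,288.80):
Base rate for 6321.44 is £0.37/liter.
Origin Bralena qualifies under the Ravesta–Bralena agreement and 6321.44 is covered: preferential rate Free applies instead.
The additional-duty order on 6321.44 targets Narova, not Bralena; it does not apply.
Duty = £552,288.80 × 0% = £0.00.
Total = £0.00 + £9,158.95 + £0.00 = £9,158.95.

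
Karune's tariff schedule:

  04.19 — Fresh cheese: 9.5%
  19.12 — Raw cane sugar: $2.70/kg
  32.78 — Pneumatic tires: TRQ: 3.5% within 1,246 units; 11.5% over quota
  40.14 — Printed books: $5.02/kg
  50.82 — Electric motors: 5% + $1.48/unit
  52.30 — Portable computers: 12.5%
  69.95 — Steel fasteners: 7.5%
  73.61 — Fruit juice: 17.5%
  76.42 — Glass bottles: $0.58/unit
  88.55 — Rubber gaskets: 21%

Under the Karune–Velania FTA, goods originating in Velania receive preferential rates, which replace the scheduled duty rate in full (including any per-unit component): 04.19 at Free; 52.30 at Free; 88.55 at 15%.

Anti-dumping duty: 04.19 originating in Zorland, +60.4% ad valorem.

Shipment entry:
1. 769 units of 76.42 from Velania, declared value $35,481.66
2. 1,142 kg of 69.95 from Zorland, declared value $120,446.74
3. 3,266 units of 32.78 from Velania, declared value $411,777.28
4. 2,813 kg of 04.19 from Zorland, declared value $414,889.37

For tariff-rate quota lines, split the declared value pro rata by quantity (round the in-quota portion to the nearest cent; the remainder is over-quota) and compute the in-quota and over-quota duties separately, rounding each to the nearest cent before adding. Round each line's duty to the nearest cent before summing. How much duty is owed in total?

Line 1 (76.42, Velania, 769 units, $35,481.66):
Base rate for 76.42 is $0.58/unit.
Origin Velania is the FTA partner but 76.42 is not on the preference list; base rate stands.
Duty = 769 × $0.58 = $446.02.
Line 2 (69.95, Zorland, 1,142 kg, $120,446.74):
Base rate for 69.95 is 7.5%.
Duty = $120,446.74 × 7.5% = $9,033.51.
Line 3 (32.78, Velania, 3,266 units, $411,777.28):
Code 32.78 is under a tariff-rate quota (threshold 1,246 units). In-quota: 1,246 units at 3.5%; over-quota: 2,020 units at 11.5%.
Pro-rata value split: in-quota = $411,777.28 × 1,246/3,266 = $157,095.68; over-quota = $411,777.28 − $157,095.68 = $254,681.60.
In-quota duty = $157,095.68 × 3.5% = $5,498.35. Over-quota duty = $254,681.60 × 11.5% = $29,288.38.
Line duty = $5,498.35 + $29,288.38 = $34,786.73.
Line 4 (04.19, Zorland, 2,813 kg, $414,889.37):
Base rate for 04.19 is 9.5%.
04.19 has an FTA preferential rate, but origin Zorland is not Velania; base rate stands.
Additional duty on 04.19 from Zorland: +60.4%. Applied ad valorem rate: 9.5% + 60.4% = 69.9%.
Duty = $414,889.37 × 69.9% = $290,007.67.
Total = $446.02 + $9,033.51 + $34,786.73 + $290,007.67 = $334,273.93.

$334,273.93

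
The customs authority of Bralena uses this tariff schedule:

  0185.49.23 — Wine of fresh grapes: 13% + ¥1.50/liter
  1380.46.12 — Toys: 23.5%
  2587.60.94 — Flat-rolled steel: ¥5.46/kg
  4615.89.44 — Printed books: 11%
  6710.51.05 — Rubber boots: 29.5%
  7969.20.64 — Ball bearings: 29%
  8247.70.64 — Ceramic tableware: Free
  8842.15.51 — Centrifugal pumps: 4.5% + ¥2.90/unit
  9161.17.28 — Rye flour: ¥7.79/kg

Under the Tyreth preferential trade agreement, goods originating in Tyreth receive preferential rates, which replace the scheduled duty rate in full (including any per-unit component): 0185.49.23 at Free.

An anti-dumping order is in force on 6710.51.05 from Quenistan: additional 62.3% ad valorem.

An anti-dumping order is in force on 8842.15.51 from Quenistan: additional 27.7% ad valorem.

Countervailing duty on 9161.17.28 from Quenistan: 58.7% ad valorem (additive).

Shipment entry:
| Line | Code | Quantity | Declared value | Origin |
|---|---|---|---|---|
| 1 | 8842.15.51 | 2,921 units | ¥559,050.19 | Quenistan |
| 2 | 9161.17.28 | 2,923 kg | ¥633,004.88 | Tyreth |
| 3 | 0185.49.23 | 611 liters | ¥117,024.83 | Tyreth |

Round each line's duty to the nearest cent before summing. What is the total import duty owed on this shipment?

¥211,255.23

Line 1 (8842.15.51, Quenistan, 2,921 units, ¥559,050.19):
Base rate for 8842.15.51 is 4.5% + ¥2.90/unit.
Additional duty on 8842.15.51 from Quenistan: +27.7%. Applied ad valorem rate: 4.5% + 27.7% = 32.2%.
Duty = ¥559,050.19 × 32.2% + 2,921 × ¥2.90 = ¥188,485.06.
Line 2 (9161.17.28, Tyreth, 2,923 kg, ¥633,004.88):
Base rate for 9161.17.28 is ¥7.79/kg.
Origin Tyreth is the FTA partner but 9161.17.28 is not on the preference list; base rate stands.
The additional-duty order on 9161.17.28 targets Quenistan, not Tyreth; it does not apply.
Duty = 2,923 × ¥7.79 = ¥22,770.17.
Line 3 (0185.49.23, Tyreth, 611 liters, ¥117,024.83):
Base rate for 0185.49.23 is 13% + ¥1.50/liter.
Origin Tyreth qualifies under the Bralena–Tyreth agreement and 0185.49.23 is covered: preferential rate Free applies instead.
Duty = ¥117,024.83 × 0% = ¥0.00.
Total = ¥188,485.06 + ¥22,770.17 + ¥0.00 = ¥211,255.23.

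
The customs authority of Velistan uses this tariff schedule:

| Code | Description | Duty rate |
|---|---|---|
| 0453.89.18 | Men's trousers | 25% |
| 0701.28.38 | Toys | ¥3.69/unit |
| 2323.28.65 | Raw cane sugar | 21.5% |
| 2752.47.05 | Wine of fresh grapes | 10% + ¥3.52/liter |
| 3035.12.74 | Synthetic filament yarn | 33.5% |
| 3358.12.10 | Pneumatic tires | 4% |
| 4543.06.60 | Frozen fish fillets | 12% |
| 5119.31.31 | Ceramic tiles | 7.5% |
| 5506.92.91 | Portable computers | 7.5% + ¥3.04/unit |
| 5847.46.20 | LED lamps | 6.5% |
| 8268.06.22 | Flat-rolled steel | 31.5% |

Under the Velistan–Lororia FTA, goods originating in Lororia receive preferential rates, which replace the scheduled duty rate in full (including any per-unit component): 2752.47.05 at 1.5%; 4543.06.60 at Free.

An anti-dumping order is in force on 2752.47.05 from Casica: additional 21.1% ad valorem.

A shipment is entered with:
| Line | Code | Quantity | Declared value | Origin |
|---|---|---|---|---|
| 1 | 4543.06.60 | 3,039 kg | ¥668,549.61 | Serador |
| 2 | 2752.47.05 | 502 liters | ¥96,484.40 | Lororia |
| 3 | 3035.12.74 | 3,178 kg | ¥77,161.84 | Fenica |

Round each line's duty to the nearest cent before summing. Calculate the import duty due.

Line 1 (4543.06.60, Serador, 3,039 kg, ¥668,549.61):
Base rate for 4543.06.60 is 12%.
4543.06.60 has an FTA preferential rate, but origin Serador is not Lororia; base rate stands.
Duty = ¥668,549.61 × 12% = ¥80,225.95.
Line 2 (2752.47.05, Lororia, 502 liters, ¥96,484.40):
Base rate for 2752.47.05 is 10% + ¥3.52/liter.
Origin Lororia qualifies under the Velistan–Lororia agreement and 2752.47.05 is covered: preferential rate 1.5% applies instead.
The additional-duty order on 2752.47.05 targets Casica, not Lororia; it does not apply.
Duty = ¥96,484.40 × 1.5% = ¥1,447.27.
Line 3 (3035.12.74, Fenica, 3,178 kg, ¥77,161.84):
Base rate for 3035.12.74 is 33.5%.
Duty = ¥77,161.84 × 33.5% = ¥25,849.22.
Total = ¥80,225.95 + ¥1,447.27 + ¥25,849.22 = ¥107,522.44.

¥107,522.44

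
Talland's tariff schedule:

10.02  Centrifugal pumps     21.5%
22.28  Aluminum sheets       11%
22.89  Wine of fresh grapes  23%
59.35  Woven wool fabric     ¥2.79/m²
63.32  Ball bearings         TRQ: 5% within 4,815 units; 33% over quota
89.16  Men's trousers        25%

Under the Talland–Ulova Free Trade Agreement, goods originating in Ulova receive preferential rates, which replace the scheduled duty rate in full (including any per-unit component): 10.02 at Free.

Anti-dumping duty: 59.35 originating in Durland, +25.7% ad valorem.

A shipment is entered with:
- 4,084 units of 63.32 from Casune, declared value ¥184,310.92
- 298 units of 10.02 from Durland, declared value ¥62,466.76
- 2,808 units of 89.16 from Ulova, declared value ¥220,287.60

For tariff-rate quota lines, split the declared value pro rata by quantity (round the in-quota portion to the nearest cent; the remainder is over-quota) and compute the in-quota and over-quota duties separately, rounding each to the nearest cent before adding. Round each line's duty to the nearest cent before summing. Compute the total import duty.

¥77,717.80

Line 1 (63.32, Casune, 4,084 units, ¥184,310.92):
Code 63.32 is under a tariff-rate quota (threshold 4,815 units). Quantity 4,084 units is within the quota, so the in-quota rate 5% applies to the full value.
Duty = ¥184,310.92 × 5% = ¥9,215.55.
Line 2 (10.02, Durland, 298 units, ¥62,466.76):
Base rate for 10.02 is 21.5%.
10.02 has an FTA preferential rate, but origin Durland is not Ulova; base rate stands.
Duty = ¥62,466.76 × 21.5% = ¥13,430.35.
Line 3 (89.16, Ulova, 2,808 units, ¥220,287.60):
Base rate for 89.16 is 25%.
Origin Ulova is the FTA partner but 89.16 is not on the preference list; base rate stands.
Duty = ¥220,287.60 × 25% = ¥55,071.90.
Total = ¥9,215.55 + ¥13,430.35 + ¥55,071.90 = ¥77,717.80.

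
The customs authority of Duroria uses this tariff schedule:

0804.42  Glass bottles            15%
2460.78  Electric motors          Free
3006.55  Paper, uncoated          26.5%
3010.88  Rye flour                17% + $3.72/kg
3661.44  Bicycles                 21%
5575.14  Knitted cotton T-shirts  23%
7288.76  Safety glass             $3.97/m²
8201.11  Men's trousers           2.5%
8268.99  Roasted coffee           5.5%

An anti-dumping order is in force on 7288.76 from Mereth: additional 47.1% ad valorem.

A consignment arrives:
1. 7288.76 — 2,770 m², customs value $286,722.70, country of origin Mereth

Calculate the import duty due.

$146,043.29

Line 1 (7288.76, Mereth, 2,770 m², $286,722.70):
Base rate for 7288.76 is $3.97/m².
Additional duty on 7288.76 from Mereth: +47.1% ad valorem. Applied ad valorem rate = 47.1%.
Duty = $286,722.70 × 47.1% + 2,770 × $3.97 = $146,043.29.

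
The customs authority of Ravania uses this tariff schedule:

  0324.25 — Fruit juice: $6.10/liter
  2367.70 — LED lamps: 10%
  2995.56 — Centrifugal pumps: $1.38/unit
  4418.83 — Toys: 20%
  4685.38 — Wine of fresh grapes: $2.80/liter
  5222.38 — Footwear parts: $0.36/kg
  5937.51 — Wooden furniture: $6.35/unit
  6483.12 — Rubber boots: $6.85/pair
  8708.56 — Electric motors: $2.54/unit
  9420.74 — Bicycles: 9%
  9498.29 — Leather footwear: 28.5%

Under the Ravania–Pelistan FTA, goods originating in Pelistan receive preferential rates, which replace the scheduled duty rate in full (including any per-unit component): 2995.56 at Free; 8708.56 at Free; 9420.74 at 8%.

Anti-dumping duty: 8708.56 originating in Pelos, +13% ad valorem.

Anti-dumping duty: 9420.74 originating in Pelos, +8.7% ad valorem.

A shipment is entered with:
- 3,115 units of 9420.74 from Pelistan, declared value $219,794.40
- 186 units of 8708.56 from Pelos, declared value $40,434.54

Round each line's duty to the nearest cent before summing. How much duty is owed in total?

$23,312.48

Line 1 (9420.74, Pelistan, 3,115 units, $219,794.40):
Base rate for 9420.74 is 9%.
Origin Pelistan qualifies under the Ravania–Pelistan agreement and 9420.74 is covered: preferential rate 8% applies instead.
The additional-duty order on 9420.74 targets Pelos, not Pelistan; it does not apply.
Duty = $219,794.40 × 8% = $17,583.55.
Line 2 (8708.56, Pelos, 186 units, $40,434.54):
Base rate for 8708.56 is $2.54/unit.
8708.56 has an FTA preferential rate, but origin Pelos is not Pelistan; base rate stands.
Additional duty on 8708.56 from Pelos: +13% ad valorem. Applied ad valorem rate = 13%.
Duty = $40,434.54 × 13% + 186 × $2.54 = $5,728.93.
Total = $17,583.55 + $5,728.93 = $23,312.48.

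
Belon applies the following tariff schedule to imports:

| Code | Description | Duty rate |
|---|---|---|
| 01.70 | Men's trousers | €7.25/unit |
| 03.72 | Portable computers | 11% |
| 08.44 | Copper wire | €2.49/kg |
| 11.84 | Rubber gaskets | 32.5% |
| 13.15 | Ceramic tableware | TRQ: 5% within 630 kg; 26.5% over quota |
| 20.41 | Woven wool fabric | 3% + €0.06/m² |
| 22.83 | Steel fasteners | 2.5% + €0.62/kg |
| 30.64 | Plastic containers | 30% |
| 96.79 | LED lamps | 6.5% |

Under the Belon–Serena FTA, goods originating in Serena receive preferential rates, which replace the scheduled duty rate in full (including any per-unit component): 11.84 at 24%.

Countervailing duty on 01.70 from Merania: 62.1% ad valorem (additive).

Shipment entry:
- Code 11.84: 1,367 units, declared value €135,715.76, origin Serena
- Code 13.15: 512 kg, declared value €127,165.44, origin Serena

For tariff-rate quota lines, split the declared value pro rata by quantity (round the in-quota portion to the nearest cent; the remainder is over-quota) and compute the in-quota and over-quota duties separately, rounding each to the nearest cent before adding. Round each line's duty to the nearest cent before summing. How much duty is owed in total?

Line 1 (11.84, Serena, 1,367 units, €135,715.76):
Base rate for 11.84 is 32.5%.
Origin Serena qualifies under the Belon–Serena agreement and 11.84 is covered: preferential rate 24% applies instead.
Duty = €135,715.76 × 24% = €32,571.78.
Line 2 (13.15, Serena, 512 kg, €127,165.44):
Code 13.15 is under a tariff-rate quota (threshold 630 kg). Quantity 512 kg is within the quota, so the in-quota rate 5% applies to the full value.
Duty = €127,165.44 × 5% = €6,358.27.
Total = €32,571.78 + €6,358.27 = €38,930.05.

€38,930.05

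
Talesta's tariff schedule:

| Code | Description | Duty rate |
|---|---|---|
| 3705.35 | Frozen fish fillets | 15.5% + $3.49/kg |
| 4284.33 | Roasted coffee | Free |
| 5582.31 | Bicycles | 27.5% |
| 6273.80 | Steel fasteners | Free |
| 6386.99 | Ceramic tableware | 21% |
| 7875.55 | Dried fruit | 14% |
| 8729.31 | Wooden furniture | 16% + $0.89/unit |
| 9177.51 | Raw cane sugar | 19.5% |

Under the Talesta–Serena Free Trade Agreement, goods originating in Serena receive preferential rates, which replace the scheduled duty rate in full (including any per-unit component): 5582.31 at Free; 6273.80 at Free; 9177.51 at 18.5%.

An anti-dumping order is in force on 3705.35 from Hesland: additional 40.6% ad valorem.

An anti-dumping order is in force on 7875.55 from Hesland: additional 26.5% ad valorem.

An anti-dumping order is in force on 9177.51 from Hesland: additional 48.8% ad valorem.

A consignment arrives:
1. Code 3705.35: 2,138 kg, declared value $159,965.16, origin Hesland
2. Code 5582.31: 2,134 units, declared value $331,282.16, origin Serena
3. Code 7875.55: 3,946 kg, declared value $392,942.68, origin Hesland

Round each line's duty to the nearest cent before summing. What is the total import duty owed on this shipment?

$256,343.86

Line 1 (3705.35, Hesland, 2,138 kg, $159,965.16):
Base rate for 3705.35 is 15.5% + $3.49/kg.
Additional duty on 3705.35 from Hesland: +40.6%. Applied ad valorem rate: 15.5% + 40.6% = 56.1%.
Duty = $159,965.16 × 56.1% + 2,138 × $3.49 = $97,202.07.
Line 2 (5582.31, Serena, 2,134 units, $331,282.16):
Base rate for 5582.31 is 27.5%.
Origin Serena qualifies under the Talesta–Serena agreement and 5582.31 is covered: preferential rate Free applies instead.
Duty = $331,282.16 × 0% = $0.00.
Line 3 (7875.55, Hesland, 3,946 kg, $392,942.68):
Base rate for 7875.55 is 14%.
Additional duty on 7875.55 from Hesland: +26.5%. Applied ad valorem rate: 14% + 26.5% = 40.5%.
Duty = $392,942.68 × 40.5% = $159,141.79.
Total = $97,202.07 + $0.00 + $159,141.79 = $256,343.86.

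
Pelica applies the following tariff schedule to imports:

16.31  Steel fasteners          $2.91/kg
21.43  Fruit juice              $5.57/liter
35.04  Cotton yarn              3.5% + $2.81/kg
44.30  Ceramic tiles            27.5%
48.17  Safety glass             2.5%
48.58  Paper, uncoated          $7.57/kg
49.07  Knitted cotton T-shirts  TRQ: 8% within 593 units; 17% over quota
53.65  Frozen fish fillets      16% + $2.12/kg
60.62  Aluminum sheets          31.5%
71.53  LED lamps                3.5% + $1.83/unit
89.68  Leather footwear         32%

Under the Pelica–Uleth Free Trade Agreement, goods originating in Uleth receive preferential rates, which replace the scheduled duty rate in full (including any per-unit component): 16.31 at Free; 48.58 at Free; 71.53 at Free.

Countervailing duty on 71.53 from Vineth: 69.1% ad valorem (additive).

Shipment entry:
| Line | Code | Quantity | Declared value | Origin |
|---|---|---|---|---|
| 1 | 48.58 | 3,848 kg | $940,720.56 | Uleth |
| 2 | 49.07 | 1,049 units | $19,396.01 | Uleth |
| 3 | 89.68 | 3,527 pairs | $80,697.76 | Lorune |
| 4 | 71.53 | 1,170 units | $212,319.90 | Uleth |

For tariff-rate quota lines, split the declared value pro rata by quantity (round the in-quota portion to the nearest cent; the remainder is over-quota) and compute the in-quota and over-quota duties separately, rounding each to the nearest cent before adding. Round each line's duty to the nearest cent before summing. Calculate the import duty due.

Line 1 (48.58, Uleth, 3,848 kg, $940,720.56):
Base rate for 48.58 is $7.57/kg.
Origin Uleth qualifies under the Pelica–Uleth agreement and 48.58 is covered: preferential rate Free applies instead.
Duty = $940,720.56 × 0% = $0.00.
Line 2 (49.07, Uleth, 1,049 units, $19,396.01):
Code 49.07 is under a tariff-rate quota (threshold 593 units). In-quota: 593 units at 8%; over-quota: 456 units at 17%.
Pro-rata value split: in-quota = $19,396.01 × 593/1,049 = $10,964.57; over-quota = $19,396.01 − $10,964.57 = $8,431.44.
In-quota duty = $10,964.57 × 8% = $877.17. Over-quota duty = $8,431.44 × 17% = $1,433.34.
Line duty = $877.17 + $1,433.34 = $2,310.51.
Line 3 (89.68, Lorune, 3,527 pairs, $80,697.76):
Base rate for 89.68 is 32%.
Duty = $80,697.76 × 32% = $25,823.28.
Line 4 (71.53, Uleth, 1,170 units, $212,319.90):
Base rate for 71.53 is 3.5% + $1.83/unit.
Origin Uleth qualifies under the Pelica–Uleth agreement and 71.53 is covered: preferential rate Free applies instead.
The additional-duty order on 71.53 targets Vineth, not Uleth; it does not apply.
Duty = $212,319.90 × 0% = $0.00.
Total = $0.00 + $2,310.51 + $25,823.28 + $0.00 = $28,133.79.

$28,133.79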